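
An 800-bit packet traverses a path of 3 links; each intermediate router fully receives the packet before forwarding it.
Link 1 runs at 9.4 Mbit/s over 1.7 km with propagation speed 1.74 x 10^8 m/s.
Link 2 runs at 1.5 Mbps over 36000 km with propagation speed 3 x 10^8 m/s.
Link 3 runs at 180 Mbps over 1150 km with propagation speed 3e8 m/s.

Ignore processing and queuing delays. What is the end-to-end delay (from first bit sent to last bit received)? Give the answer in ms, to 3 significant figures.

Transmission delays (L/R per hop): 0.0851064, 0.533333, 0.00444444 ms; sum = 0.622884 ms.
Propagation delays (d/s per hop): 0.00977011, 120, 3.83333 ms; sum = 123.843 ms.
End-to-end = 124 ms.

124 ms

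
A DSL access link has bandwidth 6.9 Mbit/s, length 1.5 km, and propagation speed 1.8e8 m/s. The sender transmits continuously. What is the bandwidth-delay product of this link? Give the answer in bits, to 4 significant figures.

57.50 bits

Propagation delay = 1500 / 180000000 = 8.33333e-06 s.
BDP = R × t_prop = 6900000 × 8.33333e-06 = 57.5 bits.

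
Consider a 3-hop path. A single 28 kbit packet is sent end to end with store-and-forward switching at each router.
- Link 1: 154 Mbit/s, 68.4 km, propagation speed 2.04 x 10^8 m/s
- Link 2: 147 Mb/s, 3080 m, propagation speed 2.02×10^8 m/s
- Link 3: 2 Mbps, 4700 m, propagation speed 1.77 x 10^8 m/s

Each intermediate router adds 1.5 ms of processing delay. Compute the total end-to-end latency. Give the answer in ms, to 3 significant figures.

17.7 ms

L = 28000 bits.
Transmission delays (L/R per hop): 0.181818, 0.190476, 14 ms; sum = 14.3723 ms.
Propagation delays (d/s per hop): 0.335294, 0.0152475, 0.0265537 ms; sum = 0.377095 ms.
Processing at 2 router(s): 2 × 1.5 ms = 3 ms.
End-to-end = 17.7 ms.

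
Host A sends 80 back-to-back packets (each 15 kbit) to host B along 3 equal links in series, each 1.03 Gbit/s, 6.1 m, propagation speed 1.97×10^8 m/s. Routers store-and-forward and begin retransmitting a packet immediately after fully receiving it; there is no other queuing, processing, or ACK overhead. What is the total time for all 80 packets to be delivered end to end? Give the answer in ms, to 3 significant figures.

Per-hop transmission t_tx = L/R = 15000/1030000000 = 0.0145631 ms.
Per-hop propagation t_prop = 6.1/197000000 = 3.09645e-05 ms.
Pipeline fill: first packet needs 3·t_tx to clear all hops; remaining 79 packets each add one t_tx.
Total = (3+80-1)·t_tx + 3·t_prop = 82·0.0145631 + 3·3.09645e-05 = 1.19 ms.

1.19 ms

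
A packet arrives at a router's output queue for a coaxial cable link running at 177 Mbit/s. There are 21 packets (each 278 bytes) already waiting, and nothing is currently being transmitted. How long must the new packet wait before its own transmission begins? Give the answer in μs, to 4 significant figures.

263.9 μs

Each queued packet: L/R = 2224/177000000 = 12.565 μs.
21 queued → 263.864 μs.
Queuing delay = 263.9 μs.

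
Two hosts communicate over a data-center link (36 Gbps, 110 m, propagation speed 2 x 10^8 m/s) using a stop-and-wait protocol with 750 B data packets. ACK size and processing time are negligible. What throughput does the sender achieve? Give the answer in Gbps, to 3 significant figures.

t_tx = L/R = 6000/36000000000 = 1.66667e-07 s.
t_prop = 110/200000000 = 5.5e-07 s; RTT = 1.1e-06 s.
Cycle = t_tx + RTT = 1.26667e-06 s.
Throughput = L / cycle = 6000 / 1.26667e-06 = 4.74 Gbps.

4.74 Gbps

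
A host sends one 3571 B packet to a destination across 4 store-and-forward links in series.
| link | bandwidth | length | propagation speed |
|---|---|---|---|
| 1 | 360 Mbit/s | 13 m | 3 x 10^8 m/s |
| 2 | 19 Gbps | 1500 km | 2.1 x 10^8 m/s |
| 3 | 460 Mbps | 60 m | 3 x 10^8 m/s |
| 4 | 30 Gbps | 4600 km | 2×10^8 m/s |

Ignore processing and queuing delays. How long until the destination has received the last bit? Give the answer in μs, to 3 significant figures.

L = 3571 × 8 = 28568 bits.
Transmission delays (L/R per hop): 79.3556, 1.50358, 62.1043, 0.952267 μs; sum = 143.916 μs.
Propagation delays (d/s per hop): 0.0433333, 7142.86, 0.2, 23000 μs; sum = 30143.1 μs.
End-to-end = 30300 μs.

30300 μs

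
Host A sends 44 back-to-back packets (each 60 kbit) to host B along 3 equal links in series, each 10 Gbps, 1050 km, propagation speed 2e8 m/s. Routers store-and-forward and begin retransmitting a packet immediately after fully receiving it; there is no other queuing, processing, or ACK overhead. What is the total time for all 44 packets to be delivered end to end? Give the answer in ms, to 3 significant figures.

Per-hop transmission t_tx = L/R = 60000/10000000000 = 0.006 ms.
Per-hop propagation t_prop = 1050000/200000000 = 5.25 ms.
Pipeline fill: first packet needs 3·t_tx to clear all hops; remaining 43 packets each add one t_tx.
Total = (3+44-1)·t_tx + 3·t_prop = 46·0.006 + 3·5.25 = 16.0 ms.

16.0 ms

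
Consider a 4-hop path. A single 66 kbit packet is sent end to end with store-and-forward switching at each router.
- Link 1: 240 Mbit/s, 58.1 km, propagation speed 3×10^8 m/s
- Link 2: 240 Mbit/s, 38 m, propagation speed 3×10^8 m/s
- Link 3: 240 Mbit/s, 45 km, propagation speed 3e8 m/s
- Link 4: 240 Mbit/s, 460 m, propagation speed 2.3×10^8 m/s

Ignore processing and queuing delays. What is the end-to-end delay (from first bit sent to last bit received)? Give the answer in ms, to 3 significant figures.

L = 66000 bits.
Transmission delay per hop = L/R = 66000/240000000 = 0.275 ms; 4 hops → 1.1 ms.
Propagation delays (d/s per hop): 0.193667, 0.000126667, 0.15, 0.002 ms; sum = 0.345793 ms.
End-to-end = 1.45 ms.

1.45 ms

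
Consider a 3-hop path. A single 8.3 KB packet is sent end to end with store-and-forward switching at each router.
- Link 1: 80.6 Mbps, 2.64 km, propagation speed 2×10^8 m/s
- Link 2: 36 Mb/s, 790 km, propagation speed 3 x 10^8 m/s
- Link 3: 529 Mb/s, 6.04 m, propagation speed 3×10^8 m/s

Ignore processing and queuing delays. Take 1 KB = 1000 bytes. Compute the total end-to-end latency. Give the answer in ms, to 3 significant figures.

5.44 ms

L = 66400 bits.
Transmission delays (L/R per hop): 0.823821, 1.84444, 0.12552 ms; sum = 2.79379 ms.
Propagation delays (d/s per hop): 0.0132, 2.63333, 2.01333e-05 ms; sum = 2.64655 ms.
End-to-end = 5.44 ms.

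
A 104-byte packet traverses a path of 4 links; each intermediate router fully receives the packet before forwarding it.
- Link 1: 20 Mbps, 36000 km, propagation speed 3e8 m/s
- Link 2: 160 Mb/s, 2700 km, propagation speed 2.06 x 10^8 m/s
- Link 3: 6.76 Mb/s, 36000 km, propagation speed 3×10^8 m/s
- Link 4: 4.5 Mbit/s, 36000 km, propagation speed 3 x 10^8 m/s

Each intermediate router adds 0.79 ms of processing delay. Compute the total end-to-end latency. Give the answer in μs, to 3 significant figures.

L = 104 × 8 = 832 bits.
Transmission delays (L/R per hop): 41.6, 5.2, 123.077, 184.889 μs; sum = 354.766 μs.
Propagation delays (d/s per hop): 120000, 13106.8, 120000, 120000 μs; sum = 373107 μs.
Processing at 3 router(s): 3 × 0.79 ms = 2370 μs.
End-to-end = 376000 μs.

376000 μs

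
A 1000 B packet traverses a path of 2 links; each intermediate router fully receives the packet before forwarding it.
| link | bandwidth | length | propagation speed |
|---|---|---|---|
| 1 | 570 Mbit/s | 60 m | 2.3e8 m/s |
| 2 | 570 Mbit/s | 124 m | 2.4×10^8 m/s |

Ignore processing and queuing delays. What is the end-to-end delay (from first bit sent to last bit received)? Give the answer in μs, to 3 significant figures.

L = 1000 × 8 = 8000 bits.
Transmission delay per hop = L/R = 8000/570000000 = 14.0351 μs; 2 hops → 28.0702 μs.
Propagation delays (d/s per hop): 0.26087, 0.516667 μs; sum = 0.777536 μs.
End-to-end = 28.8 μs.

28.8 μs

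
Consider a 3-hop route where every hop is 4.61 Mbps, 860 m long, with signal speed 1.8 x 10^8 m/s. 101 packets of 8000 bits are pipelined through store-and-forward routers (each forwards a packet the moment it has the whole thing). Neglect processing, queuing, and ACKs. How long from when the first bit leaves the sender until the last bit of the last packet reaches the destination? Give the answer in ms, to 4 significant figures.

Per-hop transmission t_tx = L/R = 8000/4610000 = 1.73536 ms.
Per-hop propagation t_prop = 860/180000000 = 0.00477778 ms.
Pipeline fill: first packet needs 3·t_tx to clear all hops; remaining 100 packets each add one t_tx.
Total = (3+101-1)·t_tx + 3·t_prop = 103·1.73536 + 3·0.00477778 = 178.8 ms.

178.8 ms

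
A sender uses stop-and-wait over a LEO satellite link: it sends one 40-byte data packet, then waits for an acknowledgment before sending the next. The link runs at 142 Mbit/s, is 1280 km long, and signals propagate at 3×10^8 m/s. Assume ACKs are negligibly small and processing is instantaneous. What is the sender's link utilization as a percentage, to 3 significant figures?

0.0264 %

t_tx = L/R = 320/142000000 = 2.25352e-06 s.
t_prop = 1280000/300000000 = 0.00426667 s; RTT = 0.00853333 s.
Cycle = t_tx + RTT = 0.00853559 s.
Utilization = t_tx / cycle = 2.25352e-06/0.00853559 = 0.0264 %.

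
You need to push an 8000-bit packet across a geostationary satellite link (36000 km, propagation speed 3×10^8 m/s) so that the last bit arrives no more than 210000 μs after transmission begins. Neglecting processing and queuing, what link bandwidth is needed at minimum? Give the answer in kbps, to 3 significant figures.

Propagation delay = 36000000 / 300000000 = 120000 μs.
Transmission budget = 210000 − 120000 = 90000 μs.
R ≥ L / t_tx = 8000 bits / 0.09 s = 88.9 kbps.

88.9 kbps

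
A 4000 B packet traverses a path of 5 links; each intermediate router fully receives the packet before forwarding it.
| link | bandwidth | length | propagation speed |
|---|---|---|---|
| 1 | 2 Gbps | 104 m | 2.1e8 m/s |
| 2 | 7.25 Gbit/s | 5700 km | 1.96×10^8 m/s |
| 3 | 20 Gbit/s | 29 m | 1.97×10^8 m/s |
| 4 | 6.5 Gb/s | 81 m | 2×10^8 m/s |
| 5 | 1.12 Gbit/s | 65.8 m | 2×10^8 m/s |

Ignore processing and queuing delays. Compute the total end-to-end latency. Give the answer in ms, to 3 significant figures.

L = 4000 × 8 = 32000 bits.
Transmission delays (L/R per hop): 0.016, 0.00441379, 0.0016, 0.00492308, 0.0285714 ms; sum = 0.0555083 ms.
Propagation delays (d/s per hop): 0.000495238, 29.0816, 0.000147208, 0.000405, 0.000329 ms; sum = 29.083 ms.
End-to-end = 29.1 ms.

29.1 ms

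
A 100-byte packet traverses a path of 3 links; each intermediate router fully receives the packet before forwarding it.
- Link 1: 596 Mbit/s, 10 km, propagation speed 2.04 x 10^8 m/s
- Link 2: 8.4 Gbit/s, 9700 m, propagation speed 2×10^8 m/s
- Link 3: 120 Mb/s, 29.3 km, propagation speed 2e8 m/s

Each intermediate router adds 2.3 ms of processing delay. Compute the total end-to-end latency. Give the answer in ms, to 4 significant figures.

L = 100 × 8 = 800 bits.
Transmission delays (L/R per hop): 0.00134228, 9.52381e-05, 0.00666667 ms; sum = 0.00810419 ms.
Propagation delays (d/s per hop): 0.0490196, 0.0485, 0.1465 ms; sum = 0.24402 ms.
Processing at 2 router(s): 2 × 2.3 ms = 4.6 ms.
End-to-end = 4.852 ms.

4.852 ms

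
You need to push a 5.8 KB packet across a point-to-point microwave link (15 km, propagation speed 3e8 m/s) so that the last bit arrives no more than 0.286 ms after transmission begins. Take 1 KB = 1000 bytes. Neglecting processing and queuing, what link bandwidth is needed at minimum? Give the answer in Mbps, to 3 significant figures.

L = 46400 bits.
Propagation delay = 15000 / 300000000 = 0.05 ms.
Transmission budget = 0.286 − 0.05 = 0.236 ms.
R ≥ L / t_tx = 46400 bits / 0.000236 s = 197 Mbps.

197 Mbps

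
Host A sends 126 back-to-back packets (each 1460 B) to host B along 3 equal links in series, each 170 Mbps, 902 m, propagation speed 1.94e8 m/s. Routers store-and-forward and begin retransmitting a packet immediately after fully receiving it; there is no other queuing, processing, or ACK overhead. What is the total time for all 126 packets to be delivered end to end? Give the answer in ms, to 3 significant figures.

8.81 ms

Per-hop transmission t_tx = L/R = 11680/170000000 = 0.0687059 ms.
Per-hop propagation t_prop = 902/194000000 = 0.00464948 ms.
Pipeline fill: first packet needs 3·t_tx to clear all hops; remaining 125 packets each add one t_tx.
Total = (3+126-1)·t_tx + 3·t_prop = 128·0.0687059 + 3·0.00464948 = 8.81 ms.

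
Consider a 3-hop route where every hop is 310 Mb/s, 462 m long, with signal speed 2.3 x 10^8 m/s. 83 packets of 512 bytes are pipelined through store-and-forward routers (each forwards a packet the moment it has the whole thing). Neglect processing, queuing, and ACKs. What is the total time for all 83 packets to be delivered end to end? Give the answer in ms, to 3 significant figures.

Per-hop transmission t_tx = L/R = 4096/310000000 = 0.0132129 ms.
Per-hop propagation t_prop = 462/2.3e+08 = 0.0020087 ms.
Pipeline fill: first packet needs 3·t_tx to clear all hops; remaining 82 packets each add one t_tx.
Total = (3+83-1)·t_tx + 3·t_prop = 85·0.0132129 + 3·0.0020087 = 1.13 ms.

1.13 ms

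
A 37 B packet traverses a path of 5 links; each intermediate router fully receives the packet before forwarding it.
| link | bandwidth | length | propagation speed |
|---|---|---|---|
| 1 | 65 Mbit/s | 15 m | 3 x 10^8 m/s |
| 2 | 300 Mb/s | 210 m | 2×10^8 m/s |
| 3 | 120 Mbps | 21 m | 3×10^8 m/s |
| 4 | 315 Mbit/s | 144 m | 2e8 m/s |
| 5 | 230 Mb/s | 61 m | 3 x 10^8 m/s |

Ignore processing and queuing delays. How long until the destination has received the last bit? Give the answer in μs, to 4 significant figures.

L = 37 × 8 = 296 bits.
Transmission delays (L/R per hop): 4.55385, 0.986667, 2.46667, 0.939683, 1.28696 μs; sum = 10.2338 μs.
Propagation delays (d/s per hop): 0.05, 1.05, 0.07, 0.72, 0.203333 μs; sum = 2.09333 μs.
End-to-end = 12.33 μs.

12.33 μs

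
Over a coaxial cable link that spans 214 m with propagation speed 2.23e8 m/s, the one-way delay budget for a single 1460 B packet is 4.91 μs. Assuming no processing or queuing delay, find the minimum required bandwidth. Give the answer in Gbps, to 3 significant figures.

2.96 Gbps

L = 11680 bits.
Propagation delay = 214 / 223000000 = 0.959641 μs.
Transmission budget = 4.91 − 0.959641 = 3.95036 μs.
R ≥ L / t_tx = 11680 bits / 3.95036e-06 s = 2.96 Gbps.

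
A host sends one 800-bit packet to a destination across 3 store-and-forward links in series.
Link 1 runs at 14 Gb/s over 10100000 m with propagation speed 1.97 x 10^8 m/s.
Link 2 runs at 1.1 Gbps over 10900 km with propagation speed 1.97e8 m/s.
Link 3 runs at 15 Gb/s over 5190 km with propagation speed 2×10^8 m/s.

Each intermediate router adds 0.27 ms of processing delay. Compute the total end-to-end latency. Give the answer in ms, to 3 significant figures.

Transmission delays (L/R per hop): 5.71429e-05, 0.000727273, 5.33333e-05 ms; sum = 0.000837749 ms.
Propagation delays (d/s per hop): 51.269, 55.3299, 25.95 ms; sum = 132.549 ms.
Processing at 2 router(s): 2 × 0.27 ms = 0.54 ms.
End-to-end = 133 ms.

133 ms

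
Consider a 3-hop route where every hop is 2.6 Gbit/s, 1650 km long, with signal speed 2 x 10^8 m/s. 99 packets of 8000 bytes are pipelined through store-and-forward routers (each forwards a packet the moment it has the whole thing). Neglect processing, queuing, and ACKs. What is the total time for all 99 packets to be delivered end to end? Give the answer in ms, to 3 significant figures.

Per-hop transmission t_tx = L/R = 64000/2600000000 = 0.0246154 ms.
Per-hop propagation t_prop = 1650000/200000000 = 8.25 ms.
Pipeline fill: first packet needs 3·t_tx to clear all hops; remaining 98 packets each add one t_tx.
Total = (3+99-1)·t_tx + 3·t_prop = 101·0.0246154 + 3·8.25 = 27.2 ms.

27.2 ms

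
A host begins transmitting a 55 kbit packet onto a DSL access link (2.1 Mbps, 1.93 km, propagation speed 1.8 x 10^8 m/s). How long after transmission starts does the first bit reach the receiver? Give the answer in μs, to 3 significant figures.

10.7 μs

First bit experiences only propagation delay: d/s = 1930/180000000 = 10.7 μs.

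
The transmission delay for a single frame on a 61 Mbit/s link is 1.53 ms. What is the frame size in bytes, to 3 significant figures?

11700 bytes

L = R × t_tx = 61000000 b/s × 0.00153 s = 93330 bits.
In bytes: 93330 / 8 = 11700 bytes.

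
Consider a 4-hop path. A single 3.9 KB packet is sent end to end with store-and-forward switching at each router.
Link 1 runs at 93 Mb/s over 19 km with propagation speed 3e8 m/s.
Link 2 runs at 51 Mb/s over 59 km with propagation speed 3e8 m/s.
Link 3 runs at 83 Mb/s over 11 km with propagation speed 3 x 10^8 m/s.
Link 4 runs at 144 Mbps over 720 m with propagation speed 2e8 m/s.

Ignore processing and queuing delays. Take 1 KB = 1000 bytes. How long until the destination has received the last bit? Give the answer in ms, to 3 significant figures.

L = 31200 bits.
Transmission delays (L/R per hop): 0.335484, 0.611765, 0.375904, 0.216667 ms; sum = 1.53982 ms.
Propagation delays (d/s per hop): 0.0633333, 0.196667, 0.0366667, 0.0036 ms; sum = 0.300267 ms.
End-to-end = 1.84 ms.

1.84 ms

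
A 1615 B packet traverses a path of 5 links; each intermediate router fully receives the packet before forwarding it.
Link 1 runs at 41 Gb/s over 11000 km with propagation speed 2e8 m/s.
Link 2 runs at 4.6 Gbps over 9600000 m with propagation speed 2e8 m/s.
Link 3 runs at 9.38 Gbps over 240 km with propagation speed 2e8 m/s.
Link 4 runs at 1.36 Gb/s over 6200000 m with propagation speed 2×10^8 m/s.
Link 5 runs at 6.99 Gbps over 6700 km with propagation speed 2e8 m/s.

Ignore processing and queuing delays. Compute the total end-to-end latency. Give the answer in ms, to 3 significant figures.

L = 1615 × 8 = 12920 bits.
Transmission delays (L/R per hop): 0.000315122, 0.0028087, 0.0013774, 0.0095, 0.00184835 ms; sum = 0.0158496 ms.
Propagation delays (d/s per hop): 55, 48, 1.2, 31, 33.5 ms; sum = 168.7 ms.
End-to-end = 169 ms.

169 ms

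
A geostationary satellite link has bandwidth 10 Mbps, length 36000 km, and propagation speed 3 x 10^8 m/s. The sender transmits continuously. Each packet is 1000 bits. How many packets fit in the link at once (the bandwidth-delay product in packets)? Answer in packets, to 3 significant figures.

1200 packets

Propagation delay = 36000000 / 300000000 = 0.12 s.
BDP = R × t_prop = 10000000 × 0.12 = 1200000 bits.
In packets of 1000 bits: 1200 packets.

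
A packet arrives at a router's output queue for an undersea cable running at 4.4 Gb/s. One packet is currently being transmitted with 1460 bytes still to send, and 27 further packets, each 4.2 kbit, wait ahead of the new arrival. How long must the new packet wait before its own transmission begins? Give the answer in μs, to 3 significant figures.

Each queued packet: L/R = 4200/4400000000 = 0.954545 μs.
27 queued → 25.7727 μs.
Plus remaining 11680 bits of current packet: 2.65455 μs.
Queuing delay = 28.4 μs.

28.4 μs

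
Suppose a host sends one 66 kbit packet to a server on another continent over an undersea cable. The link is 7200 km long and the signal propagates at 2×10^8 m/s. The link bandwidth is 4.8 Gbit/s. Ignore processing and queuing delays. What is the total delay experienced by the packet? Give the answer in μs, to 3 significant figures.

36000 μs

L = 66000 bits.
Transmission delay = L/R = 66000 / 4800000000 = 13.75 μs.
Propagation delay = d/s = 7200000 m / 200000000 m/s = 36000 μs.
Total = 36000 μs.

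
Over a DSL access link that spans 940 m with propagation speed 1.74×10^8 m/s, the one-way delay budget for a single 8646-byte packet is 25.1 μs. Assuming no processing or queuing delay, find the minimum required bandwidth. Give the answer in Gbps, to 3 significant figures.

L = 69168 bits.
Propagation delay = 940 / 174000000 = 5.4023 μs.
Transmission budget = 25.1 − 5.4023 = 19.6977 μs.
R ≥ L / t_tx = 69168 bits / 1.96977e-05 s = 3.51 Gbps.

3.51 Gbps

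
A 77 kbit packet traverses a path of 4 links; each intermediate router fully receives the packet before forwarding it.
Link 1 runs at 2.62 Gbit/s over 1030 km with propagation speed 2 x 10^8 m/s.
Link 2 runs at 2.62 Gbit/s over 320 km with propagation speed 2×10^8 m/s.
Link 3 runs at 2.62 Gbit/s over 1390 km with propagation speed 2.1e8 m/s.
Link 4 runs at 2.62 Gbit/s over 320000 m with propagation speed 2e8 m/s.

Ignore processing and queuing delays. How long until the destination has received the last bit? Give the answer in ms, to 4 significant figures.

L = 77000 bits.
Transmission delay per hop = L/R = 77000/2620000000 = 0.0293893 ms; 4 hops → 0.117557 ms.
Propagation delays (d/s per hop): 5.15, 1.6, 6.61905, 1.6 ms; sum = 14.969 ms.
End-to-end = 15.09 ms.

15.09 ms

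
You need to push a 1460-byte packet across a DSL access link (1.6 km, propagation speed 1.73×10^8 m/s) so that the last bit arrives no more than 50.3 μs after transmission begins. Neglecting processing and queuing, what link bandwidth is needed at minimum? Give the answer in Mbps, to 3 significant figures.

285 Mbps

L = 11680 bits.
Propagation delay = 1600 / 173000000 = 9.24855 μs.
Transmission budget = 50.3 − 9.24855 = 41.0514 μs.
R ≥ L / t_tx = 11680 bits / 4.10514e-05 s = 285 Mbps.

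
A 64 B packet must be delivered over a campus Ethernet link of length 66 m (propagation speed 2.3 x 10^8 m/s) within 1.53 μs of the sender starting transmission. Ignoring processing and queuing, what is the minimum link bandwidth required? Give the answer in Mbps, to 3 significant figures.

412 Mbps

L = 512 bits.
Propagation delay = 66 / 2.3e+08 = 0.286957 μs.
Transmission budget = 1.53 − 0.286957 = 1.24304 μs.
R ≥ L / t_tx = 512 bits / 1.24304e-06 s = 412 Mbps.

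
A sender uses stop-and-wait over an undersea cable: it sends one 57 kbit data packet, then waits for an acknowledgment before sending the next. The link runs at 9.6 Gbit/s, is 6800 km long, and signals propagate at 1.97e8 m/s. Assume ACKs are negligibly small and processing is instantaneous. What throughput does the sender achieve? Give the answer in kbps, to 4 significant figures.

t_tx = L/R = 57000/9600000000 = 5.9375e-06 s.
t_prop = 6800000/197000000 = 0.0345178 s; RTT = 0.0690355 s.
Cycle = t_tx + RTT = 0.0690415 s.
Throughput = L / cycle = 57000 / 0.0690415 = 825.6 kbps.

825.6 kbps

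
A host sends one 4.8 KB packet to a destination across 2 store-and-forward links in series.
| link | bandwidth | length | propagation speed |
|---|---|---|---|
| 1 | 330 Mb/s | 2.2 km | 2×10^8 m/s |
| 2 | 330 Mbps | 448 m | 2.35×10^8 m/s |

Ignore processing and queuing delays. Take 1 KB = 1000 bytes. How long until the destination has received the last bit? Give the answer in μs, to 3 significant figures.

L = 38400 bits.
Transmission delays (L/R per hop): 116.364, 116.364 μs; sum = 232.727 μs.
Propagation delays (d/s per hop): 11, 1.90638 μs; sum = 12.9064 μs.
End-to-end = 246 μs.

246 μs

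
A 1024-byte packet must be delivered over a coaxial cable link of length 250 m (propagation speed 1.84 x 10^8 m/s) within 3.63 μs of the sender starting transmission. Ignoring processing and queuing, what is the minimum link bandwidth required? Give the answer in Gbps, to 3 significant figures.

L = 8192 bits.
Propagation delay = 250 / 184000000 = 1.3587 μs.
Transmission budget = 3.63 − 1.3587 = 2.2713 μs.
R ≥ L / t_tx = 8192 bits / 2.2713e-06 s = 3.61 Gbps.

3.61 Gbps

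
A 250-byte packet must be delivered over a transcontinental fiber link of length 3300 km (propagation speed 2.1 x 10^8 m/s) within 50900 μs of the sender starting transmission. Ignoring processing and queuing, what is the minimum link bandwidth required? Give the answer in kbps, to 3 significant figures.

L = 2000 bits.
Propagation delay = 3300000 / 210000000 = 15714.3 μs.
Transmission budget = 50900 − 15714.3 = 35185.7 μs.
R ≥ L / t_tx = 2000 bits / 0.0351857 s = 56.8 kbps.

56.8 kbps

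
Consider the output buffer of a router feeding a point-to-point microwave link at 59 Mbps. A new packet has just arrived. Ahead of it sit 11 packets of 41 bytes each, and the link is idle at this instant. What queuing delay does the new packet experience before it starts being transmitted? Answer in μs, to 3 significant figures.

Each queued packet: L/R = 328/59000000 = 5.55932 μs.
11 queued → 61.1525 μs.
Queuing delay = 61.2 μs.

61.2 μs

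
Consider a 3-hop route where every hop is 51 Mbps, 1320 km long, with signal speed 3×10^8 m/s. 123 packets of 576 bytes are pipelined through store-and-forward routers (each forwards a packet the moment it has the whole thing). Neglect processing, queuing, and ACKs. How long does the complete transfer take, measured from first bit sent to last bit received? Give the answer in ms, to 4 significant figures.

24.49 ms

Per-hop transmission t_tx = L/R = 4608/51000000 = 0.0903529 ms.
Per-hop propagation t_prop = 1320000/300000000 = 4.4 ms.
Pipeline fill: first packet needs 3·t_tx to clear all hops; remaining 122 packets each add one t_tx.
Total = (3+123-1)·t_tx + 3·t_prop = 125·0.0903529 + 3·4.4 = 24.49 ms.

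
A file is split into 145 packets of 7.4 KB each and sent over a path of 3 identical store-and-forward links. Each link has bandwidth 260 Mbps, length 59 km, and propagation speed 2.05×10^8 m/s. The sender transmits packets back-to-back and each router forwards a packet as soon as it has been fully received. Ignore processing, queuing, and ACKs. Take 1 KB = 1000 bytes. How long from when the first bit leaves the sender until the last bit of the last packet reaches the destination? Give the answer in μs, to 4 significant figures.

Per-hop transmission t_tx = L/R = 59200/260000000 = 227.692 μs.
Per-hop propagation t_prop = 59000/2.05e+08 = 287.805 μs.
Pipeline fill: first packet needs 3·t_tx to clear all hops; remaining 144 packets each add one t_tx.
Total = (3+145-1)·t_tx + 3·t_prop = 147·227.692 + 3·287.805 = 34330 μs.

34330 μs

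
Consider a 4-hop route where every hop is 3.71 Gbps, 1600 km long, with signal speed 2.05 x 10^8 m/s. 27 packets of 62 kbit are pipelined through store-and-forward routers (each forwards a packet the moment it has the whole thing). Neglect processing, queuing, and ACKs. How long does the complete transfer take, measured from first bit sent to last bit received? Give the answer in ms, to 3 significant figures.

Per-hop transmission t_tx = L/R = 62000/3710000000 = 0.0167116 ms.
Per-hop propagation t_prop = 1600000/2.05e+08 = 7.80488 ms.
Pipeline fill: first packet needs 4·t_tx to clear all hops; remaining 26 packets each add one t_tx.
Total = (4+27-1)·t_tx + 4·t_prop = 30·0.0167116 + 4·7.80488 = 31.7 ms.

31.7 ms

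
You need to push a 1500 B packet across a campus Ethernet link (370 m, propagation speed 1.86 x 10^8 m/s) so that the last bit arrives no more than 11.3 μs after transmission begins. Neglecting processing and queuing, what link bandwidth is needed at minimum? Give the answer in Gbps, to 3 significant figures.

1.29 Gbps

L = 12000 bits.
Propagation delay = 370 / 186000000 = 1.98925 μs.
Transmission budget = 11.3 − 1.98925 = 9.31075 μs.
R ≥ L / t_tx = 12000 bits / 9.31075e-06 s = 1.29 Gbps.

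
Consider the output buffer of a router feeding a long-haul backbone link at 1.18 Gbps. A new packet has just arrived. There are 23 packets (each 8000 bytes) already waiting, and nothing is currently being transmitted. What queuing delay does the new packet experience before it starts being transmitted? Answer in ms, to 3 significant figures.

Each queued packet: L/R = 64000/1180000000 = 0.0542373 ms.
23 queued → 1.24746 ms.
Queuing delay = 1.25 ms.

1.25 ms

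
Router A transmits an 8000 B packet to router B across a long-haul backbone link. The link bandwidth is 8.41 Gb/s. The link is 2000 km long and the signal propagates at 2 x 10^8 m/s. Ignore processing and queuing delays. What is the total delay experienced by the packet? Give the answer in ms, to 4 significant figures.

L = 8000 × 8 = 64000 bits.
Transmission delay = L/R = 64000 / 8410000000 = 0.00760999 ms.
Propagation delay = d/s = 2000000 m / 200000000 m/s = 10 ms.
Total = 10.01 ms.

10.01 ms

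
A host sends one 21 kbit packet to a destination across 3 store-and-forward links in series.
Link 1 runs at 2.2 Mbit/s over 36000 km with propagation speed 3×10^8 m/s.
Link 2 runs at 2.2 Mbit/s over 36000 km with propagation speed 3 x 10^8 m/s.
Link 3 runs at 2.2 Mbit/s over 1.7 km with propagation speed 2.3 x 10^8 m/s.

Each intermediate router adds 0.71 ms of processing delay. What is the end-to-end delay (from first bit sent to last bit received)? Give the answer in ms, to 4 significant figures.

270.1 ms

L = 21000 bits.
Transmission delay per hop = L/R = 21000/2200000 = 9.54545 ms; 3 hops → 28.6364 ms.
Propagation delays (d/s per hop): 120, 120, 0.0073913 ms; sum = 240.007 ms.
Processing at 2 router(s): 2 × 0.71 ms = 1.42 ms.
End-to-end = 270.1 ms.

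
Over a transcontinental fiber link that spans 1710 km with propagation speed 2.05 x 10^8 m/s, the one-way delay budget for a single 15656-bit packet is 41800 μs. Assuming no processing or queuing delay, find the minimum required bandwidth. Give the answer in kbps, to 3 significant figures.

468 kbps

Propagation delay = 1710000 / 2.05e+08 = 8341.46 μs.
Transmission budget = 41800 − 8341.46 = 33458.5 μs.
R ≥ L / t_tx = 15656 bits / 0.0334585 s = 468 kbps.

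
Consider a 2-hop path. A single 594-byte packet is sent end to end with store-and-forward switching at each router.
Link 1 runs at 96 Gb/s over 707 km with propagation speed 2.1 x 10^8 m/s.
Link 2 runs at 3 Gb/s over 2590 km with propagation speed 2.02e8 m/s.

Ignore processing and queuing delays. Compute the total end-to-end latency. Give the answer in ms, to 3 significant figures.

L = 594 × 8 = 4752 bits.
Transmission delays (L/R per hop): 4.95e-05, 0.001584 ms; sum = 0.0016335 ms.
Propagation delays (d/s per hop): 3.36667, 12.8218 ms; sum = 16.1884 ms.
End-to-end = 16.2 ms.

16.2 ms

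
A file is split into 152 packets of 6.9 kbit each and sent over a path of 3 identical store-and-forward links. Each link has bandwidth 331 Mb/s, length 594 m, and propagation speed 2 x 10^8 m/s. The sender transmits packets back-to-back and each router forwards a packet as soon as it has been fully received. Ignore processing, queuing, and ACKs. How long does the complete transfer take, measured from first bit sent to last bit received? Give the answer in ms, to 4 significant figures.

Per-hop transmission t_tx = L/R = 6900/331000000 = 0.0208459 ms.
Per-hop propagation t_prop = 594/200000000 = 0.00297 ms.
Pipeline fill: first packet needs 3·t_tx to clear all hops; remaining 151 packets each add one t_tx.
Total = (3+152-1)·t_tx + 3·t_prop = 154·0.0208459 + 3·0.00297 = 3.219 ms.

3.219 ms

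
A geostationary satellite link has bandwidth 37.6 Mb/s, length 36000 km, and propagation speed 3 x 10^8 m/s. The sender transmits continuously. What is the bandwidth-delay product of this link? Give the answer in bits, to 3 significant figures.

Propagation delay = 36000000 / 300000000 = 0.12 s.
BDP = R × t_prop = 37600000 × 0.12 = 4512000 bits.

4510000 bits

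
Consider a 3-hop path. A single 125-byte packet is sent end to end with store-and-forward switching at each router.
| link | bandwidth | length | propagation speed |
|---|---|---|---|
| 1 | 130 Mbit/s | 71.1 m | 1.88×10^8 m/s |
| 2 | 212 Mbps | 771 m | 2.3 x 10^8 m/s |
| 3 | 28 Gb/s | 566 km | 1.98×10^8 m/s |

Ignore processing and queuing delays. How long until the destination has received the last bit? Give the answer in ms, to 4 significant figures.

2.875 ms

L = 125 × 8 = 1000 bits.
Transmission delays (L/R per hop): 0.00769231, 0.00471698, 3.57143e-05 ms; sum = 0.012445 ms.
Propagation delays (d/s per hop): 0.000378191, 0.00335217, 2.85859 ms; sum = 2.86232 ms.
End-to-end = 2.875 ms.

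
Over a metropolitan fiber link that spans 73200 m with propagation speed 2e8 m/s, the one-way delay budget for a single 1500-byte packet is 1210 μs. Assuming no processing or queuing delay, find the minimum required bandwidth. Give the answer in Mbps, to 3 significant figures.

L = 12000 bits.
Propagation delay = 73200 / 200000000 = 366 μs.
Transmission budget = 1210 − 366 = 844 μs.
R ≥ L / t_tx = 12000 bits / 0.000844 s = 14.2 Mbps.

14.2 Mbps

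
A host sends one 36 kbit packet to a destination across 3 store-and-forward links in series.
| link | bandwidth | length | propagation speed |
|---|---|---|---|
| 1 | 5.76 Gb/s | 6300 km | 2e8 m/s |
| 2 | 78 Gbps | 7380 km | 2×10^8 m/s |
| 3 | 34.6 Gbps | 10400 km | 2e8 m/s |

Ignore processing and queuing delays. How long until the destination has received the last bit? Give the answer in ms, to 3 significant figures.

L = 36000 bits.
Transmission delays (L/R per hop): 0.00625, 0.000461538, 0.00104046 ms; sum = 0.007752 ms.
Propagation delays (d/s per hop): 31.5, 36.9, 52 ms; sum = 120.4 ms.
End-to-end = 120 ms.

120 ms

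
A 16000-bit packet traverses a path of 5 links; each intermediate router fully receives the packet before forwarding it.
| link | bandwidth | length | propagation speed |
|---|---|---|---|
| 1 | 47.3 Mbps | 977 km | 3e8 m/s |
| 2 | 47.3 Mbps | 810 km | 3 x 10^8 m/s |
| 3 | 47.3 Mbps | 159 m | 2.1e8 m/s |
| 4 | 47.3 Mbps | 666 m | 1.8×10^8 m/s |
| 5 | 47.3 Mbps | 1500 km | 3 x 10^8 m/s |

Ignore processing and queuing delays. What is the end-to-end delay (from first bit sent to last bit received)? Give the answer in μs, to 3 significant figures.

Transmission delay per hop = L/R = 16000/47300000 = 338.266 μs; 5 hops → 1691.33 μs.
Propagation delays (d/s per hop): 3256.67, 2700, 0.757143, 3.7, 5000 μs; sum = 10961.1 μs.
End-to-end = 12700 μs.

12700 μs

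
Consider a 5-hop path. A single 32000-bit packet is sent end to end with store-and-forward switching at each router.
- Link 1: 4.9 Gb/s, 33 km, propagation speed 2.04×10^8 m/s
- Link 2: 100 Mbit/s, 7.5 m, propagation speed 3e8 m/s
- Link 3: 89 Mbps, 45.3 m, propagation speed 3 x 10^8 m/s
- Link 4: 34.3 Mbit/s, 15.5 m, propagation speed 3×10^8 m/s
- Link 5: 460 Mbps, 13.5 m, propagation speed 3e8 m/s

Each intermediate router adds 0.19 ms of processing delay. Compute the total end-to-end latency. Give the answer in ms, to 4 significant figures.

2.611 ms

Transmission delays (L/R per hop): 0.00653061, 0.32, 0.359551, 0.932945, 0.0695652 ms; sum = 1.68859 ms.
Propagation delays (d/s per hop): 0.161765, 2.5e-05, 0.000151, 5.16667e-05, 4.5e-05 ms; sum = 0.162037 ms.
Processing at 4 router(s): 4 × 0.19 ms = 0.76 ms.
End-to-end = 2.611 ms.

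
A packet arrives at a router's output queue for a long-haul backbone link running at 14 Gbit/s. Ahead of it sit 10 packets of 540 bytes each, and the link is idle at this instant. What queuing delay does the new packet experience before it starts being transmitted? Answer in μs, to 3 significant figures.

3.09 μs

Each queued packet: L/R = 4320/14000000000 = 0.308571 μs.
10 queued → 3.08571 μs.
Queuing delay = 3.09 μs.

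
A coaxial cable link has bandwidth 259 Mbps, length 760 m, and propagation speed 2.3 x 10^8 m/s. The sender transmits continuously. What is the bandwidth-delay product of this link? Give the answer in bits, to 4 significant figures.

Propagation delay = 760 / 2.3e+08 = 3.30435e-06 s.
BDP = R × t_prop = 259000000 × 3.30435e-06 = 855.826 bits.

855.8 bits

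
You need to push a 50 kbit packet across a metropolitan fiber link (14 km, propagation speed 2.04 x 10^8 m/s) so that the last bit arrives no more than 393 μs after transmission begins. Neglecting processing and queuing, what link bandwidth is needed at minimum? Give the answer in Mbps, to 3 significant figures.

Propagation delay = 14000 / 204000000 = 68.6275 μs.
Transmission budget = 393 − 68.6275 = 324.373 μs.
R ≥ L / t_tx = 50000 bits / 0.000324373 s = 154 Mbps.

154 Mbps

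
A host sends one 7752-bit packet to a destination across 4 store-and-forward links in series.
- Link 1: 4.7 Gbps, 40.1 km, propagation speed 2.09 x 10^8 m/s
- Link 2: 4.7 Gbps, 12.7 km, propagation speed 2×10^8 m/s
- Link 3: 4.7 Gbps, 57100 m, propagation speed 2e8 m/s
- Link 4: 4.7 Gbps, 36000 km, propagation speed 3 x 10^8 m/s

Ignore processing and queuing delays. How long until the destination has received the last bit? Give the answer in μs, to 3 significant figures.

Transmission delay per hop = L/R = 7752/4700000000 = 1.64936 μs; 4 hops → 6.59745 μs.
Propagation delays (d/s per hop): 191.866, 63.5, 285.5, 120000 μs; sum = 120541 μs.
End-to-end = 121000 μs.

121000 μs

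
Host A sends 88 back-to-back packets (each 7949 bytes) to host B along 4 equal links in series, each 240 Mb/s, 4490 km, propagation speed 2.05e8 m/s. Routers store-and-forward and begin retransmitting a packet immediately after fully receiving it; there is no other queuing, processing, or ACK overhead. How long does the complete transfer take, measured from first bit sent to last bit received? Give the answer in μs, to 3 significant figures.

Per-hop transmission t_tx = L/R = 63592/240000000 = 264.967 μs.
Per-hop propagation t_prop = 4490000/2.05e+08 = 21902.4 μs.
Pipeline fill: first packet needs 4·t_tx to clear all hops; remaining 87 packets each add one t_tx.
Total = (4+88-1)·t_tx + 4·t_prop = 91·264.967 + 4·21902.4 = 112000 μs.

112000 μs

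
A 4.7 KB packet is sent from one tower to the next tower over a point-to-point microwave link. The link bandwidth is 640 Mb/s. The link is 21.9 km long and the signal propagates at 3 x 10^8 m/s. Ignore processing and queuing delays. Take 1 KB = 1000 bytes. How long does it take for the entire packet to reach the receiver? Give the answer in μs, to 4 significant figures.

131.8 μs

L = 37600 bits.
Transmission delay = L/R = 37600 / 640000000 = 58.75 μs.
Propagation delay = d/s = 21900 m / 300000000 m/s = 73 μs.
Total = 131.8 μs.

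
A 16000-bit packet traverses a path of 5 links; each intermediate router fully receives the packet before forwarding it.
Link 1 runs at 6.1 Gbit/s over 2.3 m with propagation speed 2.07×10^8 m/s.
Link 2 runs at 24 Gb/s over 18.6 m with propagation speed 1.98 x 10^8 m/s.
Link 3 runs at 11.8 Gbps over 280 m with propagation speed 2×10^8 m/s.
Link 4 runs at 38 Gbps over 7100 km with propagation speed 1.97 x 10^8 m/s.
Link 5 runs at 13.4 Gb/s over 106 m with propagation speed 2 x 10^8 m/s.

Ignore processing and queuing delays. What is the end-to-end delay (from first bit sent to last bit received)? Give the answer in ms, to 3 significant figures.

Transmission delays (L/R per hop): 0.00262295, 0.000666667, 0.00135593, 0.000421053, 0.00119403 ms; sum = 0.00626063 ms.
Propagation delays (d/s per hop): 1.11111e-05, 9.39394e-05, 0.0014, 36.0406, 0.00053 ms; sum = 36.0426 ms.
End-to-end = 36.0 ms.

36.0 ms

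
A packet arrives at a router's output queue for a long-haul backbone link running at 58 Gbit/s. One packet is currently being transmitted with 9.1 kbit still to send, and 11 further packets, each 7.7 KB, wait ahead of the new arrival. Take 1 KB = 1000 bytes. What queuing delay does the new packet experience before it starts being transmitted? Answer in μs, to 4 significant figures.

Each queued packet: L/R = 61600/58000000000 = 1.06207 μs.
11 queued → 11.6828 μs.
Plus remaining 9100 bits of current packet: 0.156897 μs.
Queuing delay = 11.84 μs.

11.84 μs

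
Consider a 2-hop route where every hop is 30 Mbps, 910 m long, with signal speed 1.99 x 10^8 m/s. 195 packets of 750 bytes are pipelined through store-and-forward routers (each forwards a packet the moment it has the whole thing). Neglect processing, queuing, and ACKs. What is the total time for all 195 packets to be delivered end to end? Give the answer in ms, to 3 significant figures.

Per-hop transmission t_tx = L/R = 6000/30000000 = 0.2 ms.
Per-hop propagation t_prop = 910/199000000 = 0.00457286 ms.
Pipeline fill: first packet needs 2·t_tx to clear all hops; remaining 194 packets each add one t_tx.
Total = (2+195-1)·t_tx + 2·t_prop = 196·0.2 + 2·0.00457286 = 39.2 ms.

39.2 ms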